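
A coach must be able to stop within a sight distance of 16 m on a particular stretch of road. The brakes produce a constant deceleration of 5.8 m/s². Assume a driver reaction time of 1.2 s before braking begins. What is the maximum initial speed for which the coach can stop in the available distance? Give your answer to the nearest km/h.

Stopping distance: v·t_r + v²/(2a) = 16 with t_r = 1.2 s and a = 5.800 m/s².
So v² + 13.920 v − 185.60 = 0.
Positive root: v = −a·t_r + √((a·t_r)² + 2a·d) = −6.960 + √(48.442 + 185.60) = 8.3384 m/s.
8.3384 m/s × 3.6 = 30.018 km/h.

Maximum speed ≈ 30 km/h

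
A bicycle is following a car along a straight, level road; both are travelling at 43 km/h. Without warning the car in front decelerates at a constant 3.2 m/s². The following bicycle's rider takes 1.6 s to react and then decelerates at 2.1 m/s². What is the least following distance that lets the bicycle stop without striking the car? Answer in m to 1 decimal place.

43 km/h ÷ 3.6 = 11.9444 m/s.
Leader travels v²/(2a_L) = 142.669 / 6.400 = 22.292 m before stopping.
Follower covers v·t_r = 11.9444 × 1.6 = 19.111 m while reacting, then v²/(2a_F) = 142.669 / 4.200 = 33.969 m while braking, for a total of 19.111 + 33.969 = 53.080 m.
Since a_F ≤ a_L and the follower starts braking later, the follower is never slower than the leader, so the closest approach is when both have stopped.
Minimum gap = 53.080 − 22.292 = 30.788 m.

Minimum gap ≈ 30.8 m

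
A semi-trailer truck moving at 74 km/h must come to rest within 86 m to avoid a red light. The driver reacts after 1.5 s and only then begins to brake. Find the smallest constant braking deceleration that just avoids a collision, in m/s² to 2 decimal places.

Required deceleration ≈ 3.83 m/s²

74 km/h ÷ 3.6 = 20.5556 m/s.
Distance covered during reaction = 20.5556 × 1.5 = 30.833 m.
Distance available for braking: 86 − 30.833 = 55.167 m.
v² = 2a·d ⇒ a = v²/(2d) = 20.5556² / (2 × 55.167) = 422.533 / 110.334 = 3.8296 m/s².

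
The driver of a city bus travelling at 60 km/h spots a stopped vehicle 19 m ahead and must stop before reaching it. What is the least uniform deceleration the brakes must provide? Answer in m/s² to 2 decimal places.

60 km/h ÷ 3.6 = 16.6667 m/s.
v² = 2a·d ⇒ a = v²/(2d) = 16.6667² / (2 × 19.000) = 277.779 / 38.000 = 7.3100 m/s².

Required deceleration ≈ 7.31 m/s²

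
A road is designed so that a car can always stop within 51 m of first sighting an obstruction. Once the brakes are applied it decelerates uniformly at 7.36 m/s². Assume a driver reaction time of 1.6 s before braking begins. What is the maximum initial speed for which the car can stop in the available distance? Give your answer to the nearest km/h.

Maximum speed ≈ 65 km/h

Stopping distance: v·t_r + v²/(2a) = 51 with t_r = 1.6 s and a = 7.360 m/s².
So v² + 23.552 v − 750.72 = 0.
Positive root: v = −a·t_r + √((a·t_r)² + 2a·d) = −11.776 + √(138.674 + 750.72) = 18.0467 m/s.
18.0467 m/s × 3.6 = 64.968 km/h.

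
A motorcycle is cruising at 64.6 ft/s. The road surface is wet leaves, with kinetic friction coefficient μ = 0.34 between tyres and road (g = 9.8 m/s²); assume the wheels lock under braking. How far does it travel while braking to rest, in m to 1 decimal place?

Braking distance ≈ 58.2 m

64.6 ft/s × 0.3048 = 19.6901 m/s.
a = μg = 0.34 × 9.8 = 3.332 m/s².
Braking distance = v²/(2a) = 19.6901² / (2 × 3.332) = 387.700 / 6.664 = 58.178 m.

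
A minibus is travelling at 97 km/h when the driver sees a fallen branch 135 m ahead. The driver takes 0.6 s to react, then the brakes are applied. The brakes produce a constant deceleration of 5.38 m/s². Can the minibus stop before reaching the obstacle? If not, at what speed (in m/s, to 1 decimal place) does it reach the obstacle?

97 km/h ÷ 3.6 = 26.9444 m/s.
Reaction distance = 26.9444 × 0.6 = 16.167 m.
Braking distance = v²/(2a) = 726.001 / 10.760 = 67.472 m.
Total stopping distance = 16.167 + 67.472 = 83.639 m, vs 135 m available — it stops with 135 − 83.639 = 51.361 m to spare.

Yes — it stops about 51.4 m short of the obstacle, so it never reaches it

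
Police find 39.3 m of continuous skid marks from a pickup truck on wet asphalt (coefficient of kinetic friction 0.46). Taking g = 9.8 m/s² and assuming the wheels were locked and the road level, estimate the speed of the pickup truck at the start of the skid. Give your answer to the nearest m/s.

Initial speed ≈ 19 m/s

Deceleration a = μg = 0.46 × 9.8 = 4.508 m/s².
v = √(2a·d) = √(2 × 4.508 × 39.3) = √354.329 = 18.8236 m/s.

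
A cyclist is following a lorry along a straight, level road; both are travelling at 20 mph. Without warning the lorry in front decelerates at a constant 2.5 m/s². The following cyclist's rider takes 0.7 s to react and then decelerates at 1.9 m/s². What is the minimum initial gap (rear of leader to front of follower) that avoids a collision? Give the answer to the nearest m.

20 mph × 0.44704 = 8.9408 m/s.
Leader travels v²/(2a_L) = 79.938 / 5.000 = 15.988 m before stopping.
Follower covers v·t_r = 8.9408 × 0.7 = 6.259 m while reacting, then v²/(2a_F) = 79.938 / 3.800 = 21.036 m while braking, for a total of 6.259 + 21.036 = 27.295 m.
Since a_F ≤ a_L and the follower starts braking later, the follower is never slower than the leader, so the closest approach is when both have stopped.
Minimum gap = 27.295 − 15.988 = 11.307 m.

Minimum gap ≈ 11 m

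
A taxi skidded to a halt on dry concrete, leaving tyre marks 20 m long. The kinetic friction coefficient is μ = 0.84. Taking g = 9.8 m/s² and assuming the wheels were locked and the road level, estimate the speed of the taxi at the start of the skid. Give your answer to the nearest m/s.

Initial speed ≈ 18 m/s

Deceleration a = μg = 0.84 × 9.8 = 8.232 m/s².
v = √(2a·d) = √(2 × 8.232 × 20) = √329.280 = 18.1461 m/s.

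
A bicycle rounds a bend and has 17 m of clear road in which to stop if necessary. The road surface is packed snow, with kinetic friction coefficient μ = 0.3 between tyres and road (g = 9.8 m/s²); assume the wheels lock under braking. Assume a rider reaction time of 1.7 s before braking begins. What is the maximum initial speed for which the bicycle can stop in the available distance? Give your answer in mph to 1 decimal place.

Maximum speed ≈ 13.8 mph

a = μg = 0.3 × 9.8 = 2.940 m/s².
Stopping distance: v·t_r + v²/(2a) = 17 with t_r = 1.7 s and a = 2.940 m/s².
So v² + 9.996 v − 99.96 = 0.
Positive root: v = −a·t_r + √((a·t_r)² + 2a·d) = −4.998 + √(24.980 + 99.96) = 6.1797 m/s.
6.1797 m/s ÷ 0.44704 = 13.824 mph.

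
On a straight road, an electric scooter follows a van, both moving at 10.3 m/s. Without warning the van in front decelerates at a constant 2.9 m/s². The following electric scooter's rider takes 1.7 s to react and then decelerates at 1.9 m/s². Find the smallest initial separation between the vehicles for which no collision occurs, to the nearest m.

Leader travels v²/(2a_L) = 106.090 / 5.800 = 18.291 m before stopping.
Follower covers v·t_r = 10.3000 × 1.7 = 17.510 m while reacting, then v²/(2a_F) = 106.090 / 3.800 = 27.918 m while braking, for a total of 17.510 + 27.918 = 45.428 m.
Since a_F ≤ a_L and the follower starts braking later, the follower is never slower than the leader, so the closest approach is when both have stopped.
Minimum gap = 45.428 − 18.291 = 27.137 m.

Minimum gap ≈ 27 m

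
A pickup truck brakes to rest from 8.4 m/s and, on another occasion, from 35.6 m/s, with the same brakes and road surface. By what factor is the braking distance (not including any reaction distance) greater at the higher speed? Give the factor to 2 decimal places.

Factor ≈ 17.96

Braking distance d = v²/(2a), so with a fixed, d ∝ v².
Factor = (35.6/8.4)² = 4.2381² = 17.9615.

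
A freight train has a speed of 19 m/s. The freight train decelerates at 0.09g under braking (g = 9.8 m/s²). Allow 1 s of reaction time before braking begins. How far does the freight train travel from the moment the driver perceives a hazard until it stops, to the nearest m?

a = 0.09 × 9.8 = 0.882 m/s².
Reaction distance = v·t_r = 19.0000 × 1 = 19.000 m.
Braking distance = v²/(2a) = 19.0000² / (2 × 0.882) = 361.000 / 1.764 = 204.649 m.
Total = 19.000 + 204.649 = 223.649 m.

Total stopping distance ≈ 224 m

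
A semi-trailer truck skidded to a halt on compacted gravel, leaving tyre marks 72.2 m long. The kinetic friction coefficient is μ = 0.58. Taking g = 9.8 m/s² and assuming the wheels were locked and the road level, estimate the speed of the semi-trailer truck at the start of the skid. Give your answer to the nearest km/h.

Deceleration a = μg = 0.58 × 9.8 = 5.684 m/s².
v = √(2a·d) = √(2 × 5.684 × 72.2) = √820.770 = 28.6491 m/s.
= 28.6491 × 3.6 = 103.137 km/h.

Initial speed ≈ 103 km/h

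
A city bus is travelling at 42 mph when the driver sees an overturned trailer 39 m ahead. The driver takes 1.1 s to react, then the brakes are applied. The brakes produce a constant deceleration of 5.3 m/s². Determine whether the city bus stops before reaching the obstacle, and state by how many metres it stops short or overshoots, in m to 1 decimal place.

No — it overshoots by 14.9 m

42 mph × 0.44704 = 18.7757 m/s.
Reaction distance = 18.7757 × 1.1 = 20.653 m.
Braking distance = v²/(2a) = 352.527 / 10.600 = 33.257 m.
Total stopping distance = 20.653 + 33.257 = 53.910 m, vs 39 m available — it cannot stop in time and overshoots by 53.910 − 39 = 14.910 m.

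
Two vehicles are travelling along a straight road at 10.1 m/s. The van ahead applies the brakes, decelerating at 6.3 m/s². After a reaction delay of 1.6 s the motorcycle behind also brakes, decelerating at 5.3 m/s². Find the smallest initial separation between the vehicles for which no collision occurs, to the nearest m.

Minimum gap ≈ 18 m

Leader travels v²/(2a_L) = 102.010 / 12.600 = 8.096 m before stopping.
Follower covers v·t_r = 10.1000 × 1.6 = 16.160 m while reacting, then v²/(2a_F) = 102.010 / 10.600 = 9.624 m while braking, for a total of 16.160 + 9.624 = 25.784 m.
Since a_F ≤ a_L and the follower starts braking later, the follower is never slower than the leader, so the closest approach is when both have stopped.
Minimum gap = 25.784 − 8.096 = 17.688 m.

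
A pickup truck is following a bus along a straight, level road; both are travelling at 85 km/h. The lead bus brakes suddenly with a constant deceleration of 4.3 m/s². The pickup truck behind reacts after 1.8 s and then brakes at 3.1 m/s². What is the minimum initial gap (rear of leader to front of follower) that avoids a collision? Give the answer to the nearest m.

85 km/h ÷ 3.6 = 23.6111 m/s.
Leader travels v²/(2a_L) = 557.484 / 8.600 = 64.824 m before stopping.
Follower covers v·t_r = 23.6111 × 1.8 = 42.500 m while reacting, then v²/(2a_F) = 557.484 / 6.200 = 89.917 m while braking, for a total of 42.500 + 89.917 = 132.417 m.
Since a_F ≤ a_L and the follower starts braking later, the follower is never slower than the leader, so the closest approach is when both have stopped.
Minimum gap = 132.417 − 64.824 = 67.593 m.

Minimum gap ≈ 68 m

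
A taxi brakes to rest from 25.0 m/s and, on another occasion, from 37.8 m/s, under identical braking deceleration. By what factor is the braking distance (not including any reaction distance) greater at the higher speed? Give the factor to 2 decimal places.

Braking distance d = v²/(2a), so with a fixed, d ∝ v².
Factor = (37.8/25.0)² = 1.5120² = 2.2861.

Factor ≈ 2.29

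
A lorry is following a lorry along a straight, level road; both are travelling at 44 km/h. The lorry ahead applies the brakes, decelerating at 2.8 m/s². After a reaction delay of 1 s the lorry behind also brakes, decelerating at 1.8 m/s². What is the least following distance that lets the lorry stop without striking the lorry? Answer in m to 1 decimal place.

44 km/h ÷ 3.6 = 12.2222 m/s.
Leader travels v²/(2a_L) = 149.382 / 5.600 = 26.675 m before stopping.
Follower covers v·t_r = 12.2222 × 1 = 12.222 m while reacting, then v²/(2a_F) = 149.382 / 3.600 = 41.495 m while braking, for a total of 12.222 + 41.495 = 53.717 m.
Since a_F ≤ a_L and the follower starts braking later, the follower is never slower than the leader, so the closest approach is when both have stopped.
Minimum gap = 53.717 − 26.675 = 27.042 m.

Minimum gap ≈ 27.0 m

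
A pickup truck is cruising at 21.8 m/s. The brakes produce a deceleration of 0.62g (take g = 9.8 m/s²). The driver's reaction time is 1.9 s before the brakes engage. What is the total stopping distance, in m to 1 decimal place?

Total stopping distance ≈ 80.5 m

a = 0.62 × 9.8 = 6.076 m/s².
Reaction distance = v·t_r = 21.8000 × 1.9 = 41.420 m.
Braking distance = v²/(2a) = 21.8000² / (2 × 6.076) = 475.240 / 12.152 = 39.108 m.
Total = 41.420 + 39.108 = 80.528 m.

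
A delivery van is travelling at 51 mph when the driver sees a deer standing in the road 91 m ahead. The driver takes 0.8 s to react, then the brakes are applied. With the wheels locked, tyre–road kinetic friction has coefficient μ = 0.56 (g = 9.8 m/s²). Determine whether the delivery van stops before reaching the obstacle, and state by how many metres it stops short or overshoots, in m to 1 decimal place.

Yes — it stops 25.4 m short of the obstacle

51 mph × 0.44704 = 22.7990 m/s.
a = μg = 0.56 × 9.8 = 5.488 m/s².
Reaction distance = 22.7990 × 0.8 = 18.239 m.
Braking distance = v²/(2a) = 519.794 / 10.976 = 47.357 m.
Total stopping distance = 18.239 + 47.357 = 65.596 m, vs 91 m available — it stops with 91 − 65.596 = 25.404 m to spare.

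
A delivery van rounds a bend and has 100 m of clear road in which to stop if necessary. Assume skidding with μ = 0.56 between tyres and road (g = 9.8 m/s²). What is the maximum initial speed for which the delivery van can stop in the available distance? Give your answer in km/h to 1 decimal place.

Maximum speed ≈ 119.3 km/h

a = μg = 0.56 × 9.8 = 5.488 m/s².
v²/(2a) = d ⇒ v = √(2 × 5.488 × 100) = √1097.60 = 33.1300 m/s.
33.1300 m/s × 3.6 = 119.268 km/h.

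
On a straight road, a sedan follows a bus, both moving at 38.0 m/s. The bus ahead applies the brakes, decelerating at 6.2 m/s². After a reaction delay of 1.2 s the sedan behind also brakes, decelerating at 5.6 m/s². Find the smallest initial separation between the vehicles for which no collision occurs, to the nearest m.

Minimum gap ≈ 58 m

Leader travels v²/(2a_L) = 1444.000 / 12.400 = 116.452 m before stopping.
Follower covers v·t_r = 38.0000 × 1.2 = 45.600 m while reacting, then v²/(2a_F) = 1444.000 / 11.200 = 128.929 m while braking, for a total of 45.600 + 128.929 = 174.529 m.
Since a_F ≤ a_L and the follower starts braking later, the follower is never slower than the leader, so the closest approach is when both have stopped.
Minimum gap = 174.529 − 116.452 = 58.077 m.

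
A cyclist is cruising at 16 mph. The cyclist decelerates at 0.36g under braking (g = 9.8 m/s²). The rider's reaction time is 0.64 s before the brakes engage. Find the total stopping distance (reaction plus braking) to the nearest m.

Total stopping distance ≈ 12 m

16 mph × 0.44704 = 7.1526 m/s.
a = 0.36 × 9.8 = 3.528 m/s².
Reaction distance = v·t_r = 7.1526 × 0.64 = 4.578 m.
Braking distance = v²/(2a) = 7.1526² / (2 × 3.528) = 51.160 / 7.056 = 7.251 m.
Total = 4.578 + 7.251 = 11.829 m.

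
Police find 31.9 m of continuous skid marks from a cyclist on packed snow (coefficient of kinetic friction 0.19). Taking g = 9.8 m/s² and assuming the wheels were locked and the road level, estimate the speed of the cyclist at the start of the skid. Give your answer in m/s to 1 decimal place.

Initial speed ≈ 10.9 m/s

Deceleration a = μg = 0.19 × 9.8 = 1.862 m/s².
v = √(2a·d) = √(2 × 1.862 × 31.9) = √118.796 = 10.8994 m/s.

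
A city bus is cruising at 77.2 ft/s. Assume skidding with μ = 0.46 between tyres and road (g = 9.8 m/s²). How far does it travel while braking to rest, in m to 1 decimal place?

77.2 ft/s × 0.3048 = 23.5306 m/s.
a = μg = 0.46 × 9.8 = 4.508 m/s².
Braking distance = v²/(2a) = 23.5306² / (2 × 4.508) = 553.689 / 9.016 = 61.412 m.

Braking distance ≈ 61.4 m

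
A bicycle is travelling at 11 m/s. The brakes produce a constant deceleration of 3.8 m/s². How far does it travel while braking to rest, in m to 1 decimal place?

Braking distance = v²/(2a) = 11.0000² / (2 × 3.800) = 121.000 / 7.600 = 15.921 m.

Braking distance ≈ 15.9 m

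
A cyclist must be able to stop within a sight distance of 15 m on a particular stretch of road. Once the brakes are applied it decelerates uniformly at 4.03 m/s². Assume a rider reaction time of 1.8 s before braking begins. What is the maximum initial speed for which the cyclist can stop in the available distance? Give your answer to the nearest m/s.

Stopping distance: v·t_r + v²/(2a) = 15 with t_r = 1.8 s and a = 4.030 m/s².
So v² + 14.508 v − 120.90 = 0.
Positive root: v = −a·t_r + √((a·t_r)² + 2a·d) = −7.254 + √(52.621 + 120.90) = 5.9187 m/s.

Maximum speed ≈ 6 m/s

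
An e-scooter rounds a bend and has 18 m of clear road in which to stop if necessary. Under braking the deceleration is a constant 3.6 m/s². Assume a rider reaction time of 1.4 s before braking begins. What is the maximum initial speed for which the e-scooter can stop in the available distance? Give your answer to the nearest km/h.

Stopping distance: v·t_r + v²/(2a) = 18 with t_r = 1.4 s and a = 3.600 m/s².
So v² + 10.080 v − 129.60 = 0.
Positive root: v = −a·t_r + √((a·t_r)² + 2a·d) = −5.040 + √(25.402 + 129.60) = 7.4100 m/s.
7.4100 m/s × 3.6 = 26.676 km/h.

Maximum speed ≈ 27 km/h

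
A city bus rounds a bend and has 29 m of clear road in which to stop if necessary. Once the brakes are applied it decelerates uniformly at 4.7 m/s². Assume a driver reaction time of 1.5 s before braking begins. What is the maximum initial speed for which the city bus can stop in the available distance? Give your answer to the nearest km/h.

Stopping distance: v·t_r + v²/(2a) = 29 with t_r = 1.5 s and a = 4.700 m/s².
So v² + 14.100 v − 272.60 = 0.
Positive root: v = −a·t_r + √((a·t_r)² + 2a·d) = −7.050 + √(49.703 + 272.60) = 10.9028 m/s.
10.9028 m/s × 3.6 = 39.250 km/h.

Maximum speed ≈ 39 km/h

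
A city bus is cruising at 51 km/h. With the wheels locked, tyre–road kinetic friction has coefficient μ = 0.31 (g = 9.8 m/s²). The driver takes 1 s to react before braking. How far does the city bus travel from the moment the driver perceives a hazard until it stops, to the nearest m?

Total stopping distance ≈ 47 m

51 km/h ÷ 3.6 = 14.1667 m/s.
a = μg = 0.31 × 9.8 = 3.038 m/s².
Reaction distance = v·t_r = 14.1667 × 1 = 14.167 m.
Braking distance = v²/(2a) = 14.1667² / (2 × 3.038) = 200.695 / 6.076 = 33.031 m.
Total = 14.167 + 33.031 = 47.198 m.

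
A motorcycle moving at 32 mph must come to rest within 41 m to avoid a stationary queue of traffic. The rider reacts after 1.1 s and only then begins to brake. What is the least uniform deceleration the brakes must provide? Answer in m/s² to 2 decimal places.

32 mph × 0.44704 = 14.3053 m/s.
Distance covered during reaction = 14.3053 × 1.1 = 15.736 m.
Distance available for braking: 41 − 15.736 = 25.264 m.
v² = 2a·d ⇒ a = v²/(2d) = 14.3053² / (2 × 25.264) = 204.642 / 50.528 = 4.0501 m/s².

Required deceleration ≈ 4.05 m/s²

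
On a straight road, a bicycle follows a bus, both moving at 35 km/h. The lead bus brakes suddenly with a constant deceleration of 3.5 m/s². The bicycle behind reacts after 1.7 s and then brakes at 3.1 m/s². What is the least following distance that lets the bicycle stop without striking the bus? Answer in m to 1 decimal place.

35 km/h ÷ 3.6 = 9.7222 m/s.
Leader travels v²/(2a_L) = 94.521 / 7.000 = 13.503 m before stopping.
Follower covers v·t_r = 9.7222 × 1.7 = 16.528 m while reacting, then v²/(2a_F) = 94.521 / 6.200 = 15.245 m while braking, for a total of 16.528 + 15.245 = 31.773 m.
Since a_F ≤ a_L and the follower starts braking later, the follower is never slower than the leader, so the closest approach is when both have stopped.
Minimum gap = 31.773 − 13.503 = 18.270 m.

Minimum gap ≈ 18.3 m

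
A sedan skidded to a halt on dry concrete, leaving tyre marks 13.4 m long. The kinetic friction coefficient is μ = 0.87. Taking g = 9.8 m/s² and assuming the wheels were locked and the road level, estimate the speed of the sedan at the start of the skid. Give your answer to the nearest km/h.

Deceleration a = μg = 0.87 × 9.8 = 8.526 m/s².
v = √(2a·d) = √(2 × 8.526 × 13.4) = √228.497 = 15.1161 m/s.
= 15.1161 × 3.6 = 54.418 km/h.

Initial speed ≈ 54 km/h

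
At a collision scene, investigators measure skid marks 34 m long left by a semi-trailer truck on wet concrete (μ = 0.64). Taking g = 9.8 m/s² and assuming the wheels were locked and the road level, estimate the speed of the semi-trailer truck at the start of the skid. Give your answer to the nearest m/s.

Deceleration a = μg = 0.64 × 9.8 = 6.272 m/s².
v = √(2a·d) = √(2 × 6.272 × 34) = √426.496 = 20.6518 m/s.

Initial speed ≈ 21 m/s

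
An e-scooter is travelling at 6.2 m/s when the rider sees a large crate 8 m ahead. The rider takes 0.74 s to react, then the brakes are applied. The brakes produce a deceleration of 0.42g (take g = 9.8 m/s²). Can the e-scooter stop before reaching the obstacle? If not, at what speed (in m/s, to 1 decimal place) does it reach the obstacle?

a = 0.42 × 9.8 = 4.116 m/s².
Reaction distance = 6.2000 × 0.74 = 4.588 m.
Braking distance needed to stop: v²/(2a) = 38.440 / 8.232 = 4.670 m, so total needed = 4.588 + 4.670 = 9.258 m > 8 m — it cannot stop.
Distance remaining when braking begins: 8 − 4.588 = 3.412 m.
v² = v₀² − 2a·d = 38.440 − 2 × 4.116 × 3.412 = 10.352 m²/s².
v = √10.352 = 3.217 m/s.

No — it strikes the obstacle at 3.2 m/s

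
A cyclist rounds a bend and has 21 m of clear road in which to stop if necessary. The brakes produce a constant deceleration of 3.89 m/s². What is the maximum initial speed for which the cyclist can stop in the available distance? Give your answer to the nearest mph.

Maximum speed ≈ 29 mph

v²/(2a) = d ⇒ v = √(2 × 3.890 × 21) = √163.38 = 12.7820 m/s.
12.7820 m/s ÷ 0.44704 = 28.593 mph.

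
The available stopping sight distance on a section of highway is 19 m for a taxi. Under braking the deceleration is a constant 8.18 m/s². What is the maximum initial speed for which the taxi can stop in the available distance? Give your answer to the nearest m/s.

v²/(2a) = d ⇒ v = √(2 × 8.180 × 19) = √310.84 = 17.6307 m/s.

Maximum speed ≈ 18 m/s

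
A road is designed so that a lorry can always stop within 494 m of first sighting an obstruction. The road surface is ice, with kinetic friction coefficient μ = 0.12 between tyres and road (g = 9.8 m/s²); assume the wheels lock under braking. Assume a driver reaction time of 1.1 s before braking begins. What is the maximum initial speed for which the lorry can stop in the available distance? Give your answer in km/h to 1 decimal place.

Maximum speed ≈ 118.1 km/h

a = μg = 0.12 × 9.8 = 1.176 m/s².
Stopping distance: v·t_r + v²/(2a) = 494 with t_r = 1.1 s and a = 1.176 m/s².
So v² + 2.587 v − 1161.89 = 0.
Positive root: v = −a·t_r + √((a·t_r)² + 2a·d) = −1.294 + √(1.674 + 1161.89) = 32.8171 m/s.
32.8171 m/s × 3.6 = 118.142 km/h.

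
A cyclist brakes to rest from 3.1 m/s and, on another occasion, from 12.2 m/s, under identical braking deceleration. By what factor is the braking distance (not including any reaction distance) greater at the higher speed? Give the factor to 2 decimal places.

Factor ≈ 15.49

Braking distance d = v²/(2a), so with a fixed, d ∝ v².
Factor = (12.2/3.1)² = 3.9355² = 15.4882.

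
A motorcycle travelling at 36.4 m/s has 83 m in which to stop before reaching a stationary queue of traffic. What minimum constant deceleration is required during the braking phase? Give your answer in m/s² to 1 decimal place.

v² = 2a·d ⇒ a = v²/(2d) = 36.4000² / (2 × 83.000) = 1324.960 / 166.000 = 7.9817 m/s².

Required deceleration ≈ 8.0 m/s²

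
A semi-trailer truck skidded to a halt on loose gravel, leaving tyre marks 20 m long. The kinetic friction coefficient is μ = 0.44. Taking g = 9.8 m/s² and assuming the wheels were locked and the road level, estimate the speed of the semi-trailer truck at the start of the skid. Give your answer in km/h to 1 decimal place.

Deceleration a = μg = 0.44 × 9.8 = 4.312 m/s².
v = √(2a·d) = √(2 × 4.312 × 20) = √172.480 = 13.1332 m/s.
= 13.1332 × 3.6 = 47.280 km/h.

Initial speed ≈ 47.3 km/h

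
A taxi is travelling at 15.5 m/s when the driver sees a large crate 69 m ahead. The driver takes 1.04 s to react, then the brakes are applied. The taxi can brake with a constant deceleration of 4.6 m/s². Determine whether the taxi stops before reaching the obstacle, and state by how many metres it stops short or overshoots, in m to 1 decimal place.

Yes — it stops 26.8 m short of the obstacle

Reaction distance = 15.5000 × 1.04 = 16.120 m.
Braking distance = v²/(2a) = 240.250 / 9.200 = 26.114 m.
Total stopping distance = 16.120 + 26.114 = 42.234 m, vs 69 m available — it stops with 69 − 42.234 = 26.766 m to spare.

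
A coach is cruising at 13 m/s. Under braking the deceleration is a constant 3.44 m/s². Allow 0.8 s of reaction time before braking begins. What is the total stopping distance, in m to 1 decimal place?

Total stopping distance ≈ 35.0 m

Reaction distance = v·t_r = 13.0000 × 0.8 = 10.400 m.
Braking distance = v²/(2a) = 13.0000² / (2 × 3.440) = 169.000 / 6.880 = 24.564 m.
Total = 10.400 + 24.564 = 34.964 m.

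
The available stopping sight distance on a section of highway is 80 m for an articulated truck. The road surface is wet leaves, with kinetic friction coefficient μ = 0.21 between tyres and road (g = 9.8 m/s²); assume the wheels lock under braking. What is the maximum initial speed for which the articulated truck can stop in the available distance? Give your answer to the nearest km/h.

a = μg = 0.21 × 9.8 = 2.058 m/s².
v²/(2a) = d ⇒ v = √(2 × 2.058 × 80) = √329.28 = 18.1461 m/s.
18.1461 m/s × 3.6 = 65.326 km/h.

Maximum speed ≈ 65 km/h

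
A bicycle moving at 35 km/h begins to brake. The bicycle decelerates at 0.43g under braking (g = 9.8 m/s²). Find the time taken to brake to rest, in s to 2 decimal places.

35 km/h ÷ 3.6 = 9.7222 m/s.
a = 0.43 × 9.8 = 4.214 m/s².
Braking time = v/a = 9.7222 / 4.214 = 2.307 s.

Braking time ≈ 2.31 s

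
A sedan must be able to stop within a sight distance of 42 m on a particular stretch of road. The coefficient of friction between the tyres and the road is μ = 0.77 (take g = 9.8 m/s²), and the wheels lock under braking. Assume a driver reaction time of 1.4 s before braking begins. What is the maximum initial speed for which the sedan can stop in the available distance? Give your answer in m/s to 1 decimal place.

a = μg = 0.77 × 9.8 = 7.546 m/s².
Stopping distance: v·t_r + v²/(2a) = 42 with t_r = 1.4 s and a = 7.546 m/s².
So v² + 21.129 v − 633.86 = 0.
Positive root: v = −a·t_r + √((a·t_r)² + 2a·d) = −10.564 + √(111.598 + 633.86) = 16.7391 m/s.

Maximum speed ≈ 16.7 m/s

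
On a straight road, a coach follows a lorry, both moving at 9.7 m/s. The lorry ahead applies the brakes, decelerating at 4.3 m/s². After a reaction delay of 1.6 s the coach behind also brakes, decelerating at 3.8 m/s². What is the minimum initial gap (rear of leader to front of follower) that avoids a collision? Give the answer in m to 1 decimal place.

Leader travels v²/(2a_L) = 94.090 / 8.600 = 10.941 m before stopping.
Follower covers v·t_r = 9.7000 × 1.6 = 15.520 m while reacting, then v²/(2a_F) = 94.090 / 7.600 = 12.380 m while braking, for a total of 15.520 + 12.380 = 27.900 m.
Since a_F ≤ a_L and the follower starts braking later, the follower is never slower than the leader, so the closest approach is when both have stopped.
Minimum gap = 27.900 − 10.941 = 16.959 m.

Minimum gap ≈ 17.0 m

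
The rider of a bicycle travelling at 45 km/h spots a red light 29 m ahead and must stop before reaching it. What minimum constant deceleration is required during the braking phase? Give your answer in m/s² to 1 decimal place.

Required deceleration ≈ 2.7 m/s²

45 km/h ÷ 3.6 = 12.5000 m/s.
v² = 2a·d ⇒ a = v²/(2d) = 12.5000² / (2 × 29.000) = 156.250 / 58.000 = 2.6940 m/s².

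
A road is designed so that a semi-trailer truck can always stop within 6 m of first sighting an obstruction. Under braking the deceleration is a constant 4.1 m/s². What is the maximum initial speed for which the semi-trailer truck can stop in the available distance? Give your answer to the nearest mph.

v²/(2a) = d ⇒ v = √(2 × 4.100 × 6) = √49.20 = 7.0143 m/s.
7.0143 m/s ÷ 0.44704 = 15.691 mph.

Maximum speed ≈ 16 mph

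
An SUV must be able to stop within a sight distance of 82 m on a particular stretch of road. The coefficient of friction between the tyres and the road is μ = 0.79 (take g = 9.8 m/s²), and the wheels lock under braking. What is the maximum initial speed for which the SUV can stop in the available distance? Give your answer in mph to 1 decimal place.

a = μg = 0.79 × 9.8 = 7.742 m/s².
v²/(2a) = d ⇒ v = √(2 × 7.742 × 82) = √1269.69 = 35.6327 m/s.
35.6327 m/s ÷ 0.44704 = 79.708 mph.

Maximum speed ≈ 79.7 mph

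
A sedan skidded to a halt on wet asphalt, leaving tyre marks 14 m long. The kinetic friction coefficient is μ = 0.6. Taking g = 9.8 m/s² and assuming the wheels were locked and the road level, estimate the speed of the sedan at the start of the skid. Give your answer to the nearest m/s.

Deceleration a = μg = 0.6 × 9.8 = 5.880 m/s².
v = √(2a·d) = √(2 × 5.880 × 14) = √164.640 = 12.8312 m/s.

Initial speed ≈ 13 m/s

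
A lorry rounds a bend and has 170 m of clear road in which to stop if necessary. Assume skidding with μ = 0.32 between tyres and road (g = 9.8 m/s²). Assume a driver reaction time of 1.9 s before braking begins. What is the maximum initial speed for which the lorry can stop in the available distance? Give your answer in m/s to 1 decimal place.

Maximum speed ≈ 27.2 m/s

a = μg = 0.32 × 9.8 = 3.136 m/s².
Stopping distance: v·t_r + v²/(2a) = 170 with t_r = 1.9 s and a = 3.136 m/s².
So v² + 11.917 v − 1066.24 = 0.
Positive root: v = −a·t_r + √((a·t_r)² + 2a·d) = −5.958 + √(35.498 + 1066.24) = 27.2344 m/s.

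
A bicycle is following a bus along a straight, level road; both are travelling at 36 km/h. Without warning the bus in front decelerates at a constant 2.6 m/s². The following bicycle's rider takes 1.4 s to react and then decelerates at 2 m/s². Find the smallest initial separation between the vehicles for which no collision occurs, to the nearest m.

Minimum gap ≈ 20 m

36 km/h ÷ 3.6 = 10.0000 m/s.
Leader travels v²/(2a_L) = 100.000 / 5.200 = 19.231 m before stopping.
Follower covers v·t_r = 10.0000 × 1.4 = 14.000 m while reacting, then v²/(2a_F) = 100.000 / 4.000 = 25.000 m while braking, for a total of 14.000 + 25.000 = 39.000 m.
Since a_F ≤ a_L and the follower starts braking later, the follower is never slower than the leader, so the closest approach is when both have stopped.
Minimum gap = 39.000 − 19.231 = 19.769 m.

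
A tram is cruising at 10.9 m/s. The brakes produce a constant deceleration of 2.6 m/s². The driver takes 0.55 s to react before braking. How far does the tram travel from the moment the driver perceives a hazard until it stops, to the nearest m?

Reaction distance = v·t_r = 10.9000 × 0.55 = 5.995 m.
Braking distance = v²/(2a) = 10.9000² / (2 × 2.600) = 118.810 / 5.200 = 22.848 m.
Total = 5.995 + 22.848 = 28.843 m.

Total stopping distance ≈ 29 m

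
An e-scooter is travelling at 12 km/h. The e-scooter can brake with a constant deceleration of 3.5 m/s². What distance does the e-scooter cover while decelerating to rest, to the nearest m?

12 km/h ÷ 3.6 = 3.3333 m/s.
Braking distance = v²/(2a) = 3.3333² / (2 × 3.500) = 11.111 / 7.000 = 1.587 m.

Braking distance ≈ 2 m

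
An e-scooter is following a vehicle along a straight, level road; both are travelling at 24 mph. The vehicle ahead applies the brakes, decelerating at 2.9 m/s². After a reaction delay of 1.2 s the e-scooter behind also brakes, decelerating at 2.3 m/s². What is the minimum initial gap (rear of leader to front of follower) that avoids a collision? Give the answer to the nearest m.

Minimum gap ≈ 18 m

24 mph × 0.44704 = 10.7290 m/s.
Leader travels v²/(2a_L) = 115.111 / 5.800 = 19.847 m before stopping.
Follower covers v·t_r = 10.7290 × 1.2 = 12.875 m while reacting, then v²/(2a_F) = 115.111 / 4.600 = 25.024 m while braking, for a total of 12.875 + 25.024 = 37.899 m.
Since a_F ≤ a_L and the follower starts braking later, the follower is never slower than the leader, so the closest approach is when both have stopped.
Minimum gap = 37.899 − 19.847 = 18.052 m.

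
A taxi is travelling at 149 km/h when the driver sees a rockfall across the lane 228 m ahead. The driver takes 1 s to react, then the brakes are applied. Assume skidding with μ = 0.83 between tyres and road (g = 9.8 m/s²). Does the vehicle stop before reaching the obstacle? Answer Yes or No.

Yes

149 km/h ÷ 3.6 = 41.3889 m/s.
a = μg = 0.83 × 9.8 = 8.134 m/s².
Reaction distance = 41.3889 × 1 = 41.389 m.
Braking distance = v²/(2a) = 1713.041 / 16.268 = 105.301 m.
Total stopping distance = 41.389 + 105.301 = 146.690 m, vs 228 m available — it stops with 228 − 146.690 = 81.310 m to spare.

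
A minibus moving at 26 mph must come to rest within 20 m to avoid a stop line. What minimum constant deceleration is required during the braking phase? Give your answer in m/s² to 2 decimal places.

Required deceleration ≈ 3.38 m/s²

26 mph × 0.44704 = 11.6230 m/s.
v² = 2a·d ⇒ a = v²/(2d) = 11.6230² / (2 × 20.000) = 135.094 / 40.000 = 3.3773 m/s².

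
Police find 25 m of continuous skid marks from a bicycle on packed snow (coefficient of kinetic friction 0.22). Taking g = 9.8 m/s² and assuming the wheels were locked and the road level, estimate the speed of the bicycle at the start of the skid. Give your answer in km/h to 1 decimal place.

Deceleration a = μg = 0.22 × 9.8 = 2.156 m/s².
v = √(2a·d) = √(2 × 2.156 × 25) = √107.800 = 10.3827 m/s.
= 10.3827 × 3.6 = 37.378 km/h.

Initial speed ≈ 37.4 km/h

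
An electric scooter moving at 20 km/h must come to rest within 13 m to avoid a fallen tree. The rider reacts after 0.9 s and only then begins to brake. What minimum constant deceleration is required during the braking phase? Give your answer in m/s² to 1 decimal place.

20 km/h ÷ 3.6 = 5.5556 m/s.
Distance covered during reaction = 5.5556 × 0.9 = 5.000 m.
Distance available for braking: 13 − 5.000 = 8.000 m.
v² = 2a·d ⇒ a = v²/(2d) = 5.5556² / (2 × 8.000) = 30.865 / 16.000 = 1.9291 m/s².

Required deceleration ≈ 1.9 m/s²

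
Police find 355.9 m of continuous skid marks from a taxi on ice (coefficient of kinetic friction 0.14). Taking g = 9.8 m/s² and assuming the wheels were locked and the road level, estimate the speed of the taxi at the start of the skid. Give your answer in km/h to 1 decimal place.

Initial speed ≈ 112.5 km/h

Deceleration a = μg = 0.14 × 9.8 = 1.372 m/s².
v = √(2a·d) = √(2 × 1.372 × 355.9) = √976.590 = 31.2504 m/s.
= 31.2504 × 3.6 = 112.501 km/h.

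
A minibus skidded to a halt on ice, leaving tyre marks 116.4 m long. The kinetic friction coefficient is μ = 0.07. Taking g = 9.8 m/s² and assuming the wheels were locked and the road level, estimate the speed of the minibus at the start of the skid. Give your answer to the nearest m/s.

Deceleration a = μg = 0.07 × 9.8 = 0.686 m/s².
v = √(2a·d) = √(2 × 0.686 × 116.4) = √159.701 = 12.6373 m/s.

Initial speed ≈ 13 m/s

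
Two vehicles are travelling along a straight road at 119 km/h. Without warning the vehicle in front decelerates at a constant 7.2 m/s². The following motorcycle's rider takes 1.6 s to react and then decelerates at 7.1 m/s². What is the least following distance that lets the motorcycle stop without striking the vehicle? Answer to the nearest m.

Minimum gap ≈ 54 m

119 km/h ÷ 3.6 = 33.0556 m/s.
Leader travels v²/(2a_L) = 1092.673 / 14.400 = 75.880 m before stopping.
Follower covers v·t_r = 33.0556 × 1.6 = 52.889 m while reacting, then v²/(2a_F) = 1092.673 / 14.200 = 76.949 m while braking, for a total of 52.889 + 76.949 = 129.838 m.
Since a_F ≤ a_L and the follower starts braking later, the follower is never slower than the leader, so the closest approach is when both have stopped.
Minimum gap = 129.838 − 75.880 = 53.958 m.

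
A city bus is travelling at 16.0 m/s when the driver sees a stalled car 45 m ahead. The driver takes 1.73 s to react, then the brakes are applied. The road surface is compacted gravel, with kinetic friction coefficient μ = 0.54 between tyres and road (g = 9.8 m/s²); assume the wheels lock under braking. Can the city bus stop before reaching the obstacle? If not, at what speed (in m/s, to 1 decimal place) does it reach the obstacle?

No — it strikes the obstacle at 8.5 m/s

a = μg = 0.54 × 9.8 = 5.292 m/s².
Reaction distance = 16.0000 × 1.73 = 27.680 m.
Braking distance needed to stop: v²/(2a) = 256.000 / 10.584 = 24.187 m, so total needed = 27.680 + 24.187 = 51.867 m > 45 m — it cannot stop.
Distance remaining when braking begins: 45 − 27.680 = 17.320 m.
v² = v₀² − 2a·d = 256.000 − 2 × 5.292 × 17.320 = 72.685 m²/s².
v = √72.685 = 8.526 m/s.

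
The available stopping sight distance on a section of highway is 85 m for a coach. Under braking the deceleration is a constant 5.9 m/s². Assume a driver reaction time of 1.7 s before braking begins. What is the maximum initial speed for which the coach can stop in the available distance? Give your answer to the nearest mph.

Maximum speed ≈ 52 mph

Stopping distance: v·t_r + v²/(2a) = 85 with t_r = 1.7 s and a = 5.900 m/s².
So v² + 20.060 v − 1003.00 = 0.
Positive root: v = −a·t_r + √((a·t_r)² + 2a·d) = −10.030 + √(100.601 + 1003.00) = 23.1905 m/s.
23.1905 m/s ÷ 0.44704 = 51.876 mph.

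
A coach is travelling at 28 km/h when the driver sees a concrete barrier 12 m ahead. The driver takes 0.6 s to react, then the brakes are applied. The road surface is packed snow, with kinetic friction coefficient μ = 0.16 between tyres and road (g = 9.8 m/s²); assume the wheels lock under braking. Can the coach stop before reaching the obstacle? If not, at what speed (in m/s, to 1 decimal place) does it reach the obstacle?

28 km/h ÷ 3.6 = 7.7778 m/s.
a = μg = 0.16 × 9.8 = 1.568 m/s².
Reaction distance = 7.7778 × 0.6 = 4.667 m.
Braking distance needed to stop: v²/(2a) = 60.494 / 3.136 = 19.290 m, so total needed = 4.667 + 19.290 = 23.957 m > 12 m — it cannot stop.
Distance remaining when braking begins: 12 − 4.667 = 7.333 m.
v² = v₀² − 2a·d = 60.494 − 2 × 1.568 × 7.333 = 37.498 m²/s².
v = √37.498 = 6.124 m/s.

No — it strikes the obstacle at 6.1 m/s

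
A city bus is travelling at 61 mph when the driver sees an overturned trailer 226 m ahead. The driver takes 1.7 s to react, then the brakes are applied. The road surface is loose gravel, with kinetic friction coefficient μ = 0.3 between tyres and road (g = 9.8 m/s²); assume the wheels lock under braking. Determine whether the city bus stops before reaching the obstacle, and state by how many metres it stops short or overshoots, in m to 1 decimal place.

61 mph × 0.44704 = 27.2694 m/s.
a = μg = 0.3 × 9.8 = 2.940 m/s².
Reaction distance = 27.2694 × 1.7 = 46.358 m.
Braking distance = v²/(2a) = 743.620 / 5.880 = 126.466 m.
Total stopping distance = 46.358 + 126.466 = 172.824 m, vs 226 m available — it stops with 226 − 172.824 = 53.176 m to spare.

Yes — it stops 53.2 m short of the obstacle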